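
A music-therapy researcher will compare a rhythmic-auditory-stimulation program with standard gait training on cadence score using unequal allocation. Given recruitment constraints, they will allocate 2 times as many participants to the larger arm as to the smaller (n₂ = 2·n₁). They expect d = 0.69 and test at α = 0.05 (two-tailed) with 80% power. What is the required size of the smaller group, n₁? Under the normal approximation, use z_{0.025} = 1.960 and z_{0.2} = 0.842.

n₁ = 25

With allocation ratio k = n₂/n₁ = 2, Var(x̄₁−x̄₂) = σ²(1/n₁ + 1/(k·n₁)) = σ²·(k+1)/(k·n₁).
So n₁ = (1 + 1/k)·((z_{α/2} + z_β)/d)² = 1.500 × (2.802/0.69)².
n₁ = 1.500 × 16.49 = 24.7.
Round up: n₁ = 25, giving n₂ = 2 × 25 = 50.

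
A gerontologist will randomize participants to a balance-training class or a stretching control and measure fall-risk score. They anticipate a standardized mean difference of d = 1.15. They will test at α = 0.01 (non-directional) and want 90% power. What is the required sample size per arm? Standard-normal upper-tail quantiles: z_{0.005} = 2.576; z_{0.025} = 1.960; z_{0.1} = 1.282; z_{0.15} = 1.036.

n = 23 per group

For two independent groups with equal n: n = 2·((z_{α/2} + z_β) / d)².
z_{α/2} + z_β = 2.576 + 1.282 = 3.858.
n = 2 × (3.858 / 1.15)² = 2 × 3.355² = 2 × 11.25 = 22.5.
Round up to the next whole participant.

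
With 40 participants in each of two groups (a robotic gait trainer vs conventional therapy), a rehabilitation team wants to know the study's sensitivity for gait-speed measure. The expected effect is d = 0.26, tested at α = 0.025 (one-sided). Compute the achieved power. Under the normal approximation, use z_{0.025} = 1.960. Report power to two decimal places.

power ≈ 0.21

For two equal groups, power = Φ(d·√(n/2) − z_{α}).
d·√(n/2) = 0.26 × √(40/2) = 0.26 × 4.472 = 1.163.
z_β = 1.163 − 1.960 = -0.797.
Power = Φ(-0.797) = 0.213.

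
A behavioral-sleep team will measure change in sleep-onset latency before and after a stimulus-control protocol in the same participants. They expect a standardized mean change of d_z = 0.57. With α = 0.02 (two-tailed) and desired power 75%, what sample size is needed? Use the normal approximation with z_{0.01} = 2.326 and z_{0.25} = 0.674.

n = 28 pairs

For a paired (one-sample on differences) test: n = ((z_{α/2} + z_β) / d)².
z_{α/2} + z_β = 2.326 + 0.674 = 3.000.
n = (3.000 / 0.57)² = 5.263² = 27.70.
Round up.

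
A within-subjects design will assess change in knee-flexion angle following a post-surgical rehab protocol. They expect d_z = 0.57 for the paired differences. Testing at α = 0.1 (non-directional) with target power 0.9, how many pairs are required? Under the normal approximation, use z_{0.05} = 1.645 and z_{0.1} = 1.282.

n = 27 pairs

For a paired (one-sample on differences) test: n = ((z_{α/2} + z_β) / d)².
z_{α/2} + z_β = 1.645 + 1.282 = 2.927.
n = (2.927 / 0.57)² = 5.135² = 26.37.
Round up.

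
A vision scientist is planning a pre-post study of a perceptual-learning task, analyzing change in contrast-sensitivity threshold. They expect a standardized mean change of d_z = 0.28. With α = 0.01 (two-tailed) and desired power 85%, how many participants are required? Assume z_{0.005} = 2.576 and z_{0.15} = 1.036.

n = 167 pairs

For a paired (one-sample on differences) test: n = ((z_{α/2} + z_β) / d)².
z_{α/2} + z_β = 2.576 + 1.036 = 3.612.
n = (3.612 / 0.28)² = 12.900² = 166.41.
Round up.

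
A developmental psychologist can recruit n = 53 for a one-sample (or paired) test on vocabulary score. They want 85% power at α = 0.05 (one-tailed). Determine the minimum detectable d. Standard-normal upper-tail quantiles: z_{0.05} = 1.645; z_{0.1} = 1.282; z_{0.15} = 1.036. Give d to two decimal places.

d_min ≈ 0.37

For a single sample (or paired design) of n = 53: d_min = (z_{α} + z_β)/√n.
z-sum = 1.645 + 1.036 = 2.681.
d_min = 2.681 / √53 = 2.681 / 7.280 = 0.368.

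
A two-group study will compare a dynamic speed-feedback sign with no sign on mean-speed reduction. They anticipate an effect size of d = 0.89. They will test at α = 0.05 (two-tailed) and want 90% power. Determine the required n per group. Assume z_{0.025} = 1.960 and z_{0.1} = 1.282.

n = 27 per group

For two independent groups with equal n: n = 2·((z_{α/2} + z_β) / d)².
z_{α/2} + z_β = 1.960 + 1.282 = 3.242.
n = 2 × (3.242 / 0.89)² = 2 × 3.643² = 2 × 13.27 = 26.5.
Round up to the next whole participant.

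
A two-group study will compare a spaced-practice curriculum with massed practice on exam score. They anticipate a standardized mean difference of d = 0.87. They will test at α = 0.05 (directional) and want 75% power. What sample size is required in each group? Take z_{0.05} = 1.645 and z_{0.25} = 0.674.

For two independent groups with equal n: n = 2·((z_{α} + z_β) / d)².
z_{α} + z_β = 1.645 + 0.674 = 2.319.
n = 2 × (2.319 / 0.87)² = 2 × 2.666² = 2 × 7.10 = 14.2.
Round up to the next whole participant.

n = 15 per group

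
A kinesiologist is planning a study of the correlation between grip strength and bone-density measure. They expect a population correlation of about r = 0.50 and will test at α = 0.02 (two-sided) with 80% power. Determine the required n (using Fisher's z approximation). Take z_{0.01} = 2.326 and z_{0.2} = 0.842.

Fisher's z: C = ½·ln((1+r)/(1−r)) = ½·ln(3.0000) = 0.5493.
n = ((z_{α/2} + z_β)/C)² + 3.
(2.326 + 0.842) / 0.5493 = 3.168 / 0.5493 = 5.767.
n = 5.767² + 3 = 33.26 + 3 = 36.3.
Round up.

n = 37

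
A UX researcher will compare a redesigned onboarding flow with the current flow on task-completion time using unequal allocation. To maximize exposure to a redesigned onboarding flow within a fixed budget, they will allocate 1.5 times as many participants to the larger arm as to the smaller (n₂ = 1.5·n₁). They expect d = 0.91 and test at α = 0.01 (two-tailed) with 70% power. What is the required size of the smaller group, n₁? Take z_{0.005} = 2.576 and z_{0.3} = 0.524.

n₁ = 20

With allocation ratio k = n₂/n₁ = 1.5, Var(x̄₁−x̄₂) = σ²(1/n₁ + 1/(k·n₁)) = σ²·(k+1)/(k·n₁).
So n₁ = (1 + 1/k)·((z_{α/2} + z_β)/d)² = 1.667 × (3.100/0.91)².
n₁ = 1.667 × 11.60 = 19.3.
Round up: n₁ = 20, giving n₂ = 1.5 × 20 = 30.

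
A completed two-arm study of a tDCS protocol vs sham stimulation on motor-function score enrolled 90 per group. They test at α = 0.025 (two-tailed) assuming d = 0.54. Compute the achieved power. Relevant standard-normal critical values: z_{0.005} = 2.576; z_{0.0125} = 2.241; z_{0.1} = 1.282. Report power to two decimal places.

For two equal groups, power = Φ(d·√(n/2) − z_{α/2}).
d·√(n/2) = 0.54 × √(90/2) = 0.54 × 6.708 = 3.622.
z_β = 3.622 − 2.241 = 1.381.
Power = Φ(1.381) = 0.916.

power ≈ 0.92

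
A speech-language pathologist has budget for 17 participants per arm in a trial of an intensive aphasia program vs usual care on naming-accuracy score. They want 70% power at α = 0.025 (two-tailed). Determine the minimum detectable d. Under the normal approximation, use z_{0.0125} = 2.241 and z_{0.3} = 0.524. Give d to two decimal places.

For two independent groups of n = 17 each: d_min = (z_{α/2} + z_β)·√(2/n).
z-sum = 2.241 + 0.524 = 2.765.
d_min = 2.765 × √(2/17) = 2.765 × 0.3430 = 0.948.

d_min ≈ 0.95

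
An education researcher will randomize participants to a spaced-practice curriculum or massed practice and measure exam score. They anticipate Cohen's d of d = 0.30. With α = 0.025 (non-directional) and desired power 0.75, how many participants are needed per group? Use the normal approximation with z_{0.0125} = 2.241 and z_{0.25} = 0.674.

For two independent groups with equal n: n = 2·((z_{α/2} + z_β) / d)².
z_{α/2} + z_β = 2.241 + 0.674 = 2.915.
n = 2 × (2.915 / 0.30)² = 2 × 9.717² = 2 × 94.41 = 188.8.
Round up to the next whole participant.

n = 189 per group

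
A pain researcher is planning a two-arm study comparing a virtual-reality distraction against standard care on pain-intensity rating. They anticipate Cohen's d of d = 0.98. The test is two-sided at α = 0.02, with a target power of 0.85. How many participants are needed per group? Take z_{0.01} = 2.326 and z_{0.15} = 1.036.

n = 24 per group

For two independent groups with equal n: n = 2·((z_{α/2} + z_β) / d)².
z_{α/2} + z_β = 2.326 + 1.036 = 3.362.
n = 2 × (3.362 / 0.98)² = 2 × 3.431² = 2 × 11.77 = 23.5.
Round up to the next whole participant.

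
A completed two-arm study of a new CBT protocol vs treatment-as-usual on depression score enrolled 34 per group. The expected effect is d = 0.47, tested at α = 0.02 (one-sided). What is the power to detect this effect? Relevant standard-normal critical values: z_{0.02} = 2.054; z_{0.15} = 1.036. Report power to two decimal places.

power ≈ 0.45

For two equal groups, power = Φ(d·√(n/2) − z_{α}).
d·√(n/2) = 0.47 × √(34/2) = 0.47 × 4.123 = 1.938.
z_β = 1.938 − 2.054 = -0.116.
Power = Φ(-0.116) = 0.454.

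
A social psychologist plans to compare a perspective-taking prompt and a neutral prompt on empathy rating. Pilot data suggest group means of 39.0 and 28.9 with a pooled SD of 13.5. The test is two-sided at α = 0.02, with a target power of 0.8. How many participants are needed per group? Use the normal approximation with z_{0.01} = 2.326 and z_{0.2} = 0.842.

n = 36 per group

Cohen's d = |M₁ − M₂| / SD_pooled = |39.0 − 28.9| / 13.5 = 10.1 / 13.5 = 0.748.
For two independent groups with equal n: n = 2·((z_{α/2} + z_β) / d)².
z_{α/2} + z_β = 2.326 + 0.842 = 3.168.
n = 2 × (3.168 / 0.748)² = 2 × 4.235² = 2 × 17.94 = 35.9.
Round up to the next whole participant.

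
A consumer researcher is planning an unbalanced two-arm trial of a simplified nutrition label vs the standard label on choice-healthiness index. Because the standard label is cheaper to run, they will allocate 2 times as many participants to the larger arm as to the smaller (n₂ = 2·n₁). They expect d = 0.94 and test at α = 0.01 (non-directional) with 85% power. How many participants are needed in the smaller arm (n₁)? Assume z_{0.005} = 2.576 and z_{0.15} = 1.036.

n₁ = 23

With allocation ratio k = n₂/n₁ = 2, Var(x̄₁−x̄₂) = σ²(1/n₁ + 1/(k·n₁)) = σ²·(k+1)/(k·n₁).
So n₁ = (1 + 1/k)·((z_{α/2} + z_β)/d)² = 1.500 × (3.612/0.94)².
n₁ = 1.500 × 14.77 = 22.1.
Round up: n₁ = 23, giving n₂ = 2 × 23 = 46.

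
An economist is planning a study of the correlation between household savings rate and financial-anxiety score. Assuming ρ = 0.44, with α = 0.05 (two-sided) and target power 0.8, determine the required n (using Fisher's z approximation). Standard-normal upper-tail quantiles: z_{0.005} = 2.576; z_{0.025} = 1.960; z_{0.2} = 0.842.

Fisher's z: C = ½·ln((1+r)/(1−r)) = ½·ln(2.5714) = 0.4722.
n = ((z_{α/2} + z_β)/C)² + 3.
(1.960 + 0.842) / 0.4722 = 2.802 / 0.4722 = 5.934.
n = 5.934² + 3 = 35.21 + 3 = 38.2.
Round up.

n = 39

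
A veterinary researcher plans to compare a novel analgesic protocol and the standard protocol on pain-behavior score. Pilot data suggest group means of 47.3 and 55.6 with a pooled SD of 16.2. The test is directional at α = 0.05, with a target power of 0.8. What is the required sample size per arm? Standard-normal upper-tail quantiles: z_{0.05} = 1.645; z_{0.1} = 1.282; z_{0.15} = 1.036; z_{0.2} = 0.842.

n = 48 per group

Cohen's d = |M₁ − M₂| / SD_pooled = |47.3 − 55.6| / 16.2 = 8.3 / 16.2 = 0.512.
For two independent groups with equal n: n = 2·((z_{α} + z_β) / d)².
z_{α} + z_β = 1.645 + 0.842 = 2.487.
n = 2 × (2.487 / 0.512)² = 2 × 4.857² = 2 × 23.59 = 47.2.
Round up to the next whole participant.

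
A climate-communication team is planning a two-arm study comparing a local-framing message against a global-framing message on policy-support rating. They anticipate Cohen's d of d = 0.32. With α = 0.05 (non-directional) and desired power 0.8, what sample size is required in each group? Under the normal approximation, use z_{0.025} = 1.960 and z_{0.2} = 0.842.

n = 154 per group

For two independent groups with equal n: n = 2·((z_{α/2} + z_β) / d)².
z_{α/2} + z_β = 1.960 + 0.842 = 2.802.
n = 2 × (2.802 / 0.32)² = 2 × 8.756² = 2 × 76.67 = 153.3.
Round up to the next whole participant.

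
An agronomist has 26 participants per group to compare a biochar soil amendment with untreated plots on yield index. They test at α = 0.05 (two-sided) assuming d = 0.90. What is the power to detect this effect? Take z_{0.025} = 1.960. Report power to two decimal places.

For two equal groups, power = Φ(d·√(n/2) − z_{α/2}).
d·√(n/2) = 0.90 × √(26/2) = 0.90 × 3.606 = 3.245.
z_β = 3.245 − 1.960 = 1.285.
Power = Φ(1.285) = 0.901.

power ≈ 0.90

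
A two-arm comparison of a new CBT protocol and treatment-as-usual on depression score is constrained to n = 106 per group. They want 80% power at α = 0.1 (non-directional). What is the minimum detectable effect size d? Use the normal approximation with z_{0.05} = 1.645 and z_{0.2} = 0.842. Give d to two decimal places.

d_min ≈ 0.34

For two independent groups of n = 106 each: d_min = (z_{α/2} + z_β)·√(2/n).
z-sum = 1.645 + 0.842 = 2.487.
d_min = 2.487 × √(2/106) = 2.487 × 0.1374 = 0.342.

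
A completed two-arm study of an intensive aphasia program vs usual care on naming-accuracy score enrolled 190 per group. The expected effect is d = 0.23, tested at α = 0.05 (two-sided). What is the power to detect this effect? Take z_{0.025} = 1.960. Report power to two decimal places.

power ≈ 0.61

For two equal groups, power = Φ(d·√(n/2) − z_{α/2}).
d·√(n/2) = 0.23 × √(190/2) = 0.23 × 9.747 = 2.242.
z_β = 2.242 − 1.960 = 0.282.
Power = Φ(0.282) = 0.611.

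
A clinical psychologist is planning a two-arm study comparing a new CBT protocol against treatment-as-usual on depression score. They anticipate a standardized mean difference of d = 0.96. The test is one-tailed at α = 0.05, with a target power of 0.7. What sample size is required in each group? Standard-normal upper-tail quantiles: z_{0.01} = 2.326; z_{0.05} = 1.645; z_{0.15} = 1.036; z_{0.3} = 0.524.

n = 11 per group

For two independent groups with equal n: n = 2·((z_{α} + z_β) / d)².
z_{α} + z_β = 1.645 + 0.524 = 2.169.
n = 2 × (2.169 / 0.96)² = 2 × 2.259² = 2 × 5.10 = 10.2.
Round up to the next whole participant.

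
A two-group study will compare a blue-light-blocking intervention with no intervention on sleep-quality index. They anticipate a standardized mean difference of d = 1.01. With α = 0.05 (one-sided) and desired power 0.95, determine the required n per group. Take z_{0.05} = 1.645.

For two independent groups with equal n: n = 2·((z_{α} + z_β) / d)².
z_{α} + z_β = 1.645 + 1.645 = 3.290.
n = 2 × (3.290 / 1.01)² = 2 × 3.257² = 2 × 10.61 = 21.2.
Round up to the next whole participant.

n = 22 per group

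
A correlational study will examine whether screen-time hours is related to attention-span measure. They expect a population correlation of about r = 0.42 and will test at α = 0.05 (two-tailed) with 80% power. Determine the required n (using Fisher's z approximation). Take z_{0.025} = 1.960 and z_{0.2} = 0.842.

n = 43

Fisher's z: C = ½·ln((1+r)/(1−r)) = ½·ln(2.4483) = 0.4477.
n = ((z_{α/2} + z_β)/C)² + 3.
(1.960 + 0.842) / 0.4477 = 2.802 / 0.4477 = 6.259.
n = 6.259² + 3 = 39.17 + 3 = 42.2.
Round up.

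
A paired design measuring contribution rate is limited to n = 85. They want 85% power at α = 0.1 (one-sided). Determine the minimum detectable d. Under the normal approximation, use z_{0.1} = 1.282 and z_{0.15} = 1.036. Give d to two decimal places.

d_min ≈ 0.25

For a single sample (or paired design) of n = 85: d_min = (z_{α} + z_β)/√n.
z-sum = 1.282 + 1.036 = 2.318.
d_min = 2.318 / √85 = 2.318 / 9.220 = 0.251.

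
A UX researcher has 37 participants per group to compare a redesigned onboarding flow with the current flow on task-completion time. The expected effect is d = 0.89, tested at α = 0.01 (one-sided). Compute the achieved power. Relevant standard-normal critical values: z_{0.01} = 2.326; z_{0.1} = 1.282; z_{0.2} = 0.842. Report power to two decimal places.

power ≈ 0.93

For two equal groups, power = Φ(d·√(n/2) − z_{α}).
d·√(n/2) = 0.89 × √(37/2) = 0.89 × 4.301 = 3.828.
z_β = 3.828 − 2.326 = 1.502.
Power = Φ(1.502) = 0.933.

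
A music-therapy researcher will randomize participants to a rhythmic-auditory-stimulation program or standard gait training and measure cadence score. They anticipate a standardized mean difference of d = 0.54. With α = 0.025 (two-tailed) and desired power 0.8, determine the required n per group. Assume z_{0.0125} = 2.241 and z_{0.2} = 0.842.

n = 66 per group

For two independent groups with equal n: n = 2·((z_{α/2} + z_β) / d)².
z_{α/2} + z_β = 2.241 + 0.842 = 3.083.
n = 2 × (3.083 / 0.54)² = 2 × 5.709² = 2 × 32.60 = 65.2.
Round up to the next whole participant.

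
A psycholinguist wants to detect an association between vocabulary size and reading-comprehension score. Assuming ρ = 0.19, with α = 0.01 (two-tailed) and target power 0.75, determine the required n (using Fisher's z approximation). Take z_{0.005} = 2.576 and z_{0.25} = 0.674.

n = 289

Fisher's z: C = ½·ln((1+r)/(1−r)) = ½·ln(1.4691) = 0.1923.
n = ((z_{α/2} + z_β)/C)² + 3.
(2.576 + 0.674) / 0.1923 = 3.250 / 0.1923 = 16.901.
n = 16.901² + 3 = 285.63 + 3 = 288.6.
Round up.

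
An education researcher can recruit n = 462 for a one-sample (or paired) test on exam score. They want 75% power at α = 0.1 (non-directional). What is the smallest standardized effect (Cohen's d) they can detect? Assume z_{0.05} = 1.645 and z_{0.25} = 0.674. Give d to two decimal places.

For a single sample (or paired design) of n = 462: d_min = (z_{α/2} + z_β)/√n.
z-sum = 1.645 + 0.674 = 2.319.
d_min = 2.319 / √462 = 2.319 / 21.494 = 0.108.

d_min ≈ 0.11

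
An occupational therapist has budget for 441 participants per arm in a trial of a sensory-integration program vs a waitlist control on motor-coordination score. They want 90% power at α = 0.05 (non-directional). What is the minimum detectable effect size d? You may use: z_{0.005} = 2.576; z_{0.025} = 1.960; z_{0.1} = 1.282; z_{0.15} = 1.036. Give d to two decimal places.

For two independent groups of n = 441 each: d_min = (z_{α/2} + z_β)·√(2/n).
z-sum = 1.960 + 1.282 = 3.242.
d_min = 3.242 × √(2/441) = 3.242 × 0.0673 = 0.218.

d_min ≈ 0.22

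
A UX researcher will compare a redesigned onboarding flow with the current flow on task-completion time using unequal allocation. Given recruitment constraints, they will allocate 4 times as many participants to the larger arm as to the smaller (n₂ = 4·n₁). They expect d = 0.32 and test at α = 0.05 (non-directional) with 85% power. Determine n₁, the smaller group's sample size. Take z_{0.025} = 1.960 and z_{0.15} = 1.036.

With allocation ratio k = n₂/n₁ = 4, Var(x̄₁−x̄₂) = σ²(1/n₁ + 1/(k·n₁)) = σ²·(k+1)/(k·n₁).
So n₁ = (1 + 1/k)·((z_{α/2} + z_β)/d)² = 1.250 × (2.996/0.32)².
n₁ = 1.250 × 87.66 = 109.6.
Round up: n₁ = 110, giving n₂ = 4 × 110 = 440.

n₁ = 110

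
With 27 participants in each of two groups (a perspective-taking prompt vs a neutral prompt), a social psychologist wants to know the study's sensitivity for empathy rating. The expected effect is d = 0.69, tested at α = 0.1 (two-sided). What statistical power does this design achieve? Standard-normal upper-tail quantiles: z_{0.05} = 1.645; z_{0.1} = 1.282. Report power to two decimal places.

For two equal groups, power = Φ(d·√(n/2) − z_{α/2}).
d·√(n/2) = 0.69 × √(27/2) = 0.69 × 3.674 = 2.535.
z_β = 2.535 − 1.645 = 0.890.
Power = Φ(0.890) = 0.813.

power ≈ 0.81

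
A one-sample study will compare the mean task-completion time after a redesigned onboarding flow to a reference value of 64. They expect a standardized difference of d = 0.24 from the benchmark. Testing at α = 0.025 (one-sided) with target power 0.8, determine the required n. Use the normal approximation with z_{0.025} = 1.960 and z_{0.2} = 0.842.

n = 137

For a one-sample test: n = ((z_{α} + z_β) / d)².
z_{α} + z_β = 1.960 + 0.842 = 2.802.
n = (2.802 / 0.24)² = 11.675² = 136.31.
Round up.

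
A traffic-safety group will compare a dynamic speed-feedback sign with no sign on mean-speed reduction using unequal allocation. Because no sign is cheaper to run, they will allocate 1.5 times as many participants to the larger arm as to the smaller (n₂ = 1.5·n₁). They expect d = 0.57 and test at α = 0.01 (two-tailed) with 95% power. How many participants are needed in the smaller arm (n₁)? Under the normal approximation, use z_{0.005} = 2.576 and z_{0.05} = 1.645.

With allocation ratio k = n₂/n₁ = 1.5, Var(x̄₁−x̄₂) = σ²(1/n₁ + 1/(k·n₁)) = σ²·(k+1)/(k·n₁).
So n₁ = (1 + 1/k)·((z_{α/2} + z_β)/d)² = 1.667 × (4.221/0.57)².
n₁ = 1.667 × 54.84 = 91.4.
Round up: n₁ = 92, giving n₂ = 1.5 × 92 = 138.

n₁ = 92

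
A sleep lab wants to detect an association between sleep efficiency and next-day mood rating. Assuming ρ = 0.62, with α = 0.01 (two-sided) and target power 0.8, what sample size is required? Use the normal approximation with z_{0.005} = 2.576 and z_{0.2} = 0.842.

n = 26

Fisher's z: C = ½·ln((1+r)/(1−r)) = ½·ln(4.2632) = 0.7250.
n = ((z_{α/2} + z_β)/C)² + 3.
(2.576 + 0.842) / 0.7250 = 3.418 / 0.7250 = 4.714.
n = 4.714² + 3 = 22.23 + 3 = 25.2.
Round up.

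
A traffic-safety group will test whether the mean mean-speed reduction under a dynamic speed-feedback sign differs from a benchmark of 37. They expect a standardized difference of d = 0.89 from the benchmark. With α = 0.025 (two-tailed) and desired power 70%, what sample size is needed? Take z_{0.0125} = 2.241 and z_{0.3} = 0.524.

n = 10

For a one-sample test: n = ((z_{α/2} + z_β) / d)².
z_{α/2} + z_β = 2.241 + 0.524 = 2.765.
n = (2.765 / 0.89)² = 3.107² = 9.65.
Round up.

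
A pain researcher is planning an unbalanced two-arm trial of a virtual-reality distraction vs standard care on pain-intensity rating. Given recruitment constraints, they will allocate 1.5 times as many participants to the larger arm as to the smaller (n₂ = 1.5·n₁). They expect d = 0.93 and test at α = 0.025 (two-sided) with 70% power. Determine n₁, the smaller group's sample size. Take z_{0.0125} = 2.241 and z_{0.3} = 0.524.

n₁ = 15

With allocation ratio k = n₂/n₁ = 1.5, Var(x̄₁−x̄₂) = σ²(1/n₁ + 1/(k·n₁)) = σ²·(k+1)/(k·n₁).
So n₁ = (1 + 1/k)·((z_{α/2} + z_β)/d)² = 1.667 × (2.765/0.93)².
n₁ = 1.667 × 8.84 = 14.7.
Round up: n₁ = 15, giving n₂ = ⌈1.5 × 15⌉ = ⌈22.5⌉ = 23.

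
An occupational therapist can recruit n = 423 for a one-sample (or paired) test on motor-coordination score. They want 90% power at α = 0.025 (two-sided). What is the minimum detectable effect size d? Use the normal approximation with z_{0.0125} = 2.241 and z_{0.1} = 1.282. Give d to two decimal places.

For a single sample (or paired design) of n = 423: d_min = (z_{α/2} + z_β)/√n.
z-sum = 2.241 + 1.282 = 3.523.
d_min = 3.523 / √423 = 3.523 / 20.567 = 0.171.

d_min ≈ 0.17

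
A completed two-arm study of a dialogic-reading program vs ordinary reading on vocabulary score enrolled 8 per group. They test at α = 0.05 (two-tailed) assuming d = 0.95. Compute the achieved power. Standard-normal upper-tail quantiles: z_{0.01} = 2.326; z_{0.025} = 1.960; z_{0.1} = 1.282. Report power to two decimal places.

power ≈ 0.48

For two equal groups, power = Φ(d·√(n/2) − z_{α/2}).
d·√(n/2) = 0.95 × √(8/2) = 0.95 × 2.000 = 1.900.
z_β = 1.900 − 1.960 = -0.060.
Power = Φ(-0.060) = 0.476.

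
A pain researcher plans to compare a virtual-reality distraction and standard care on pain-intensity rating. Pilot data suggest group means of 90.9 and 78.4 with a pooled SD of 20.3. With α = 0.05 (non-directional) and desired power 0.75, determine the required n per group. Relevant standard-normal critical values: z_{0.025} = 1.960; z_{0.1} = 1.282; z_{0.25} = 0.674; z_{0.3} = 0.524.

n = 37 per group

Cohen's d = |M₁ − M₂| / SD_pooled = |90.9 − 78.4| / 20.3 = 12.5 / 20.3 = 0.616.
For two independent groups with equal n: n = 2·((z_{α/2} + z_β) / d)².
z_{α/2} + z_β = 1.960 + 0.674 = 2.634.
n = 2 × (2.634 / 0.616)² = 2 × 4.276² = 2 × 18.28 = 36.6.
Round up to the next whole participant.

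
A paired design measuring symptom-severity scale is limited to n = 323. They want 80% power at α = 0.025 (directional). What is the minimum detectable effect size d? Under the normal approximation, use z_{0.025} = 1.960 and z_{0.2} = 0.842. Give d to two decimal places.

For a single sample (or paired design) of n = 323: d_min = (z_{α} + z_β)/√n.
z-sum = 1.960 + 0.842 = 2.802.
d_min = 2.802 / √323 = 2.802 / 17.972 = 0.156.

d_min ≈ 0.16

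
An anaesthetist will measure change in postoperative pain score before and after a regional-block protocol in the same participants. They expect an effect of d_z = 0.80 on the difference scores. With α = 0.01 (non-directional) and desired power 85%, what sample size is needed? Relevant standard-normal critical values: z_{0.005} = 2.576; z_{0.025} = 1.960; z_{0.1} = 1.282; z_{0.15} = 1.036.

For a paired (one-sample on differences) test: n = ((z_{α/2} + z_β) / d)².
z_{α/2} + z_β = 2.576 + 1.036 = 3.612.
n = (3.612 / 0.80)² = 4.515² = 20.39.
Round up.

n = 21 pairs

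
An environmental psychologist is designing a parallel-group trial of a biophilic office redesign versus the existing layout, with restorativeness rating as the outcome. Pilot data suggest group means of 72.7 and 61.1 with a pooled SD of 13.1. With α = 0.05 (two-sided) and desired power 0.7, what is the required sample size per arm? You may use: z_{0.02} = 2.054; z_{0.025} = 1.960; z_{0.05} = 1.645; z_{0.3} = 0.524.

Cohen's d = |M₁ − M₂| / SD_pooled = |72.7 − 61.1| / 13.1 = 11.6 / 13.1 = 0.885.
For two independent groups with equal n: n = 2·((z_{α/2} + z_β) / d)².
z_{α/2} + z_β = 1.960 + 0.524 = 2.484.
n = 2 × (2.484 / 0.885)² = 2 × 2.807² = 2 × 7.88 = 15.8.
Round up to the next whole participant.

n = 16 per group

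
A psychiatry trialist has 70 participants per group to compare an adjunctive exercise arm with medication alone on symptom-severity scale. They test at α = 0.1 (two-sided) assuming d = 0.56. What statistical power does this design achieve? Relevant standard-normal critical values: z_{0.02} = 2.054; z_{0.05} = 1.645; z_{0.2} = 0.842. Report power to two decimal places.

power ≈ 0.95

For two equal groups, power = Φ(d·√(n/2) − z_{α/2}).
d·√(n/2) = 0.56 × √(70/2) = 0.56 × 5.916 = 3.313.
z_β = 3.313 − 1.645 = 1.668.
Power = Φ(1.668) = 0.952.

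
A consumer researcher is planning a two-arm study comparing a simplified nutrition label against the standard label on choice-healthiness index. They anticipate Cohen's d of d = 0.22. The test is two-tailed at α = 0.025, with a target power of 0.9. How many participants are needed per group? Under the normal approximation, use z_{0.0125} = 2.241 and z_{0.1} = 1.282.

n = 513 per group

For two independent groups with equal n: n = 2·((z_{α/2} + z_β) / d)².
z_{α/2} + z_β = 2.241 + 1.282 = 3.523.
n = 2 × (3.523 / 0.22)² = 2 × 16.014² = 2 × 256.44 = 512.9.
Round up to the next whole participant.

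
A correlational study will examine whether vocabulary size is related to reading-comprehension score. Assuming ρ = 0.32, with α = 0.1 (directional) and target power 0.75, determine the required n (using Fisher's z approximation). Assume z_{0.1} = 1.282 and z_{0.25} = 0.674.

Fisher's z: C = ½·ln((1+r)/(1−r)) = ½·ln(1.9412) = 0.3316.
n = ((z_{α} + z_β)/C)² + 3.
(1.282 + 0.674) / 0.3316 = 1.956 / 0.3316 = 5.899.
n = 5.899² + 3 = 34.79 + 3 = 37.8.
Round up.

n = 38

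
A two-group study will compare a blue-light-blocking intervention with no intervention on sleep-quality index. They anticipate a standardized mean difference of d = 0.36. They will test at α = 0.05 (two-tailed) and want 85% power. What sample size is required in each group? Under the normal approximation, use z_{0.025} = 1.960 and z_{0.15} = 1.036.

For two independent groups with equal n: n = 2·((z_{α/2} + z_β) / d)².
z_{α/2} + z_β = 1.960 + 1.036 = 2.996.
n = 2 × (2.996 / 0.36)² = 2 × 8.322² = 2 × 69.26 = 138.5.
Round up to the next whole participant.

n = 139 per group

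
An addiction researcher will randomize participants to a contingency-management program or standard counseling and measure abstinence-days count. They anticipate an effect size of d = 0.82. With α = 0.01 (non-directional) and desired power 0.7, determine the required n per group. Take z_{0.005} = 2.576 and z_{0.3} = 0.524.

n = 29 per group

For two independent groups with equal n: n = 2·((z_{α/2} + z_β) / d)².
z_{α/2} + z_β = 2.576 + 0.524 = 3.100.
n = 2 × (3.100 / 0.82)² = 2 × 3.780² = 2 × 14.29 = 28.6.
Round up to the next whole participant.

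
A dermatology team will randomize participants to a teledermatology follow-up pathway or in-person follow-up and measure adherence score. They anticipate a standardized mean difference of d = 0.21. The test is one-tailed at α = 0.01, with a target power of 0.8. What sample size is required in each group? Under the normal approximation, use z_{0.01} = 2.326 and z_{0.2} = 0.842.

For two independent groups with equal n: n = 2·((z_{α} + z_β) / d)².
z_{α} + z_β = 2.326 + 0.842 = 3.168.
n = 2 × (3.168 / 0.21)² = 2 × 15.086² = 2 × 227.58 = 455.2.
Round up to the next whole participant.

n = 456 per group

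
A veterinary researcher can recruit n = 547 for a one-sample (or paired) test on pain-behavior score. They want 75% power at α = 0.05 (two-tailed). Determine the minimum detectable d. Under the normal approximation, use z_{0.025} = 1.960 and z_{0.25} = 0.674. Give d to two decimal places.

d_min ≈ 0.11

For a single sample (or paired design) of n = 547: d_min = (z_{α/2} + z_β)/√n.
z-sum = 1.960 + 0.674 = 2.634.
d_min = 2.634 / √547 = 2.634 / 23.388 = 0.113.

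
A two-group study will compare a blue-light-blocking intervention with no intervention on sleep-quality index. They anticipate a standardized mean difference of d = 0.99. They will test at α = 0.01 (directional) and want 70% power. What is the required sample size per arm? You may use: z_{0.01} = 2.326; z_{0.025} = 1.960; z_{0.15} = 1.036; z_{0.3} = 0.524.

n = 17 per group

For two independent groups with equal n: n = 2·((z_{α} + z_β) / d)².
z_{α} + z_β = 2.326 + 0.524 = 2.850.
n = 2 × (2.850 / 0.99)² = 2 × 2.879² = 2 × 8.29 = 16.6.
Round up to the next whole participant.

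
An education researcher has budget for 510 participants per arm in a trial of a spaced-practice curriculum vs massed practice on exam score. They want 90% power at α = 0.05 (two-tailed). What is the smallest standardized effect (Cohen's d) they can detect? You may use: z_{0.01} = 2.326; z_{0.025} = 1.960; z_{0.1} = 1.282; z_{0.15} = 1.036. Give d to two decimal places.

d_min ≈ 0.20

For two independent groups of n = 510 each: d_min = (z_{α/2} + z_β)·√(2/n).
z-sum = 1.960 + 1.282 = 3.242.
d_min = 3.242 × √(2/510) = 3.242 × 0.0626 = 0.203.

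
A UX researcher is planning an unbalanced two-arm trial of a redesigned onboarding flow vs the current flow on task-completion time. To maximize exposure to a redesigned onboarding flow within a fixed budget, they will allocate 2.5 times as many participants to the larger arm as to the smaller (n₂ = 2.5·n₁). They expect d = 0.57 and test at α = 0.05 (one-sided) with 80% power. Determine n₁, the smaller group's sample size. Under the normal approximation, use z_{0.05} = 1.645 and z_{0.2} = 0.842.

With allocation ratio k = n₂/n₁ = 2.5, Var(x̄₁−x̄₂) = σ²(1/n₁ + 1/(k·n₁)) = σ²·(k+1)/(k·n₁).
So n₁ = (1 + 1/k)·((z_{α} + z_β)/d)² = 1.400 × (2.487/0.57)².
n₁ = 1.400 × 19.04 = 26.7.
Round up: n₁ = 27, giving n₂ = ⌈2.5 × 27⌉ = ⌈67.5⌉ = 68.

n₁ = 27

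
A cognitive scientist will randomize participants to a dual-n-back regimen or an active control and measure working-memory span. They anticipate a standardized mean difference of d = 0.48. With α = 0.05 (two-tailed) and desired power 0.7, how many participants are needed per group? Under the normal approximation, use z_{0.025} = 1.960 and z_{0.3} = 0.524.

For two independent groups with equal n: n = 2·((z_{α/2} + z_β) / d)².
z_{α/2} + z_β = 1.960 + 0.524 = 2.484.
n = 2 × (2.484 / 0.48)² = 2 × 5.175² = 2 × 26.78 = 53.6.
Round up to the next whole participant.

n = 54 per group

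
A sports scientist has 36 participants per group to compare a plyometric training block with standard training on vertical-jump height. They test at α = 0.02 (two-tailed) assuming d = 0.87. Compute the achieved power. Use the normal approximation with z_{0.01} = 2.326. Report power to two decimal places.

For two equal groups, power = Φ(d·√(n/2) − z_{α/2}).
d·√(n/2) = 0.87 × √(36/2) = 0.87 × 4.243 = 3.691.
z_β = 3.691 − 2.326 = 1.365.
Power = Φ(1.365) = 0.914.

power ≈ 0.91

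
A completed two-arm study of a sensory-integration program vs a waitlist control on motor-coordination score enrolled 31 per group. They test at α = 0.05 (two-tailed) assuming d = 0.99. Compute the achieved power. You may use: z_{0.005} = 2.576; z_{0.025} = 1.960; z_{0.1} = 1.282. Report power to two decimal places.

For two equal groups, power = Φ(d·√(n/2) − z_{α/2}).
d·√(n/2) = 0.99 × √(31/2) = 0.99 × 3.937 = 3.898.
z_β = 3.898 − 1.960 = 1.938.
Power = Φ(1.938) = 0.974.

power ≈ 0.97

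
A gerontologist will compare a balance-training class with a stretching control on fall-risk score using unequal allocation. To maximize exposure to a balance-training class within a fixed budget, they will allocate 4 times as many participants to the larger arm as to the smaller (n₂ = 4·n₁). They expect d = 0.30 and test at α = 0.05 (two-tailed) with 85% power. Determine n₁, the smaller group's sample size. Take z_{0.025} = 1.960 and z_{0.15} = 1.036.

With allocation ratio k = n₂/n₁ = 4, Var(x̄₁−x̄₂) = σ²(1/n₁ + 1/(k·n₁)) = σ²·(k+1)/(k·n₁).
So n₁ = (1 + 1/k)·((z_{α/2} + z_β)/d)² = 1.250 × (2.996/0.30)².
n₁ = 1.250 × 99.73 = 124.7.
Round up: n₁ = 125, giving n₂ = 4 × 125 = 500.

n₁ = 125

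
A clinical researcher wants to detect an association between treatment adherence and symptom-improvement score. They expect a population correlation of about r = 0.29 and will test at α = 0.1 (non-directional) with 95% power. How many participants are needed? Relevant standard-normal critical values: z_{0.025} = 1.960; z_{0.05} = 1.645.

Fisher's z: C = ½·ln((1+r)/(1−r)) = ½·ln(1.8169) = 0.2986.
n = ((z_{α/2} + z_β)/C)² + 3.
(1.645 + 1.645) / 0.2986 = 3.290 / 0.2986 = 11.018.
n = 11.018² + 3 = 121.40 + 3 = 124.4.
Round up.

n = 125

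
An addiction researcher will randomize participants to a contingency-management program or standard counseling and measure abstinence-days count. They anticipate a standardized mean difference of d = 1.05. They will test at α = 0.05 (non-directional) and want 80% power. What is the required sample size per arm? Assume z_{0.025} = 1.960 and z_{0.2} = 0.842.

n = 15 per group

For two independent groups with equal n: n = 2·((z_{α/2} + z_β) / d)².
z_{α/2} + z_β = 1.960 + 0.842 = 2.802.
n = 2 × (2.802 / 1.05)² = 2 × 2.669² = 2 × 7.12 = 14.2.
Round up to the next whole participant.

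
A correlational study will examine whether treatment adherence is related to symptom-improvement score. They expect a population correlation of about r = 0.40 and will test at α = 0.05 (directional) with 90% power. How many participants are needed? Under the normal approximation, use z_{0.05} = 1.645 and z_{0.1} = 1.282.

Fisher's z: C = ½·ln((1+r)/(1−r)) = ½·ln(2.3333) = 0.4236.
n = ((z_{α} + z_β)/C)² + 3.
(1.645 + 1.282) / 0.4236 = 2.927 / 0.4236 = 6.910.
n = 6.910² + 3 = 47.75 + 3 = 50.7.
Round up.

n = 51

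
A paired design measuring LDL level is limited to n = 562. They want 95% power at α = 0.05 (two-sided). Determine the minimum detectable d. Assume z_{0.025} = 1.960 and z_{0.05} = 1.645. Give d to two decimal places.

For a single sample (or paired design) of n = 562: d_min = (z_{α/2} + z_β)/√n.
z-sum = 1.960 + 1.645 = 3.605.
d_min = 3.605 / √562 = 3.605 / 23.707 = 0.152.

d_min ≈ 0.15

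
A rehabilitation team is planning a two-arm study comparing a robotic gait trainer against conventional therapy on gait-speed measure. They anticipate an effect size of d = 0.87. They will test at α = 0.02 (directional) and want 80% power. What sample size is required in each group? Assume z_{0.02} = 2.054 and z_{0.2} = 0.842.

For two independent groups with equal n: n = 2·((z_{α} + z_β) / d)².
z_{α} + z_β = 2.054 + 0.842 = 2.896.
n = 2 × (2.896 / 0.87)² = 2 × 3.329² = 2 × 11.08 = 22.2.
Round up to the next whole participant.

n = 23 per group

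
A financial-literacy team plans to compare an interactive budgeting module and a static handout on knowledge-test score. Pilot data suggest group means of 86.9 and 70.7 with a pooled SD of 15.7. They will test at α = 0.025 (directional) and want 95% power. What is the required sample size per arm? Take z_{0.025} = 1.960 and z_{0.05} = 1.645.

Cohen's d = |M₁ − M₂| / SD_pooled = |86.9 − 70.7| / 15.7 = 16.2 / 15.7 = 1.032.
For two independent groups with equal n: n = 2·((z_{α} + z_β) / d)².
z_{α} + z_β = 1.960 + 1.645 = 3.605.
n = 2 × (3.605 / 1.032)² = 2 × 3.493² = 2 × 12.20 = 24.4.
Round up to the next whole participant.

n = 25 per group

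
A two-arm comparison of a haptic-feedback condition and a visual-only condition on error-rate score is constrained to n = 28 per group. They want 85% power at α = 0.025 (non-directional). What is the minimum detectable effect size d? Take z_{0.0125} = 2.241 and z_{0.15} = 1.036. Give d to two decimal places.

For two independent groups of n = 28 each: d_min = (z_{α/2} + z_β)·√(2/n).
z-sum = 2.241 + 1.036 = 3.277.
d_min = 3.277 × √(2/28) = 3.277 × 0.2673 = 0.876.

d_min ≈ 0.88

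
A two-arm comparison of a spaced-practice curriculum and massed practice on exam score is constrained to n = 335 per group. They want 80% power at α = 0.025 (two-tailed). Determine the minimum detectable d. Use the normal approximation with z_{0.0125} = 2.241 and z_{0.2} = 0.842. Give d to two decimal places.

For two independent groups of n = 335 each: d_min = (z_{α/2} + z_β)·√(2/n).
z-sum = 2.241 + 0.842 = 3.083.
d_min = 3.083 × √(2/335) = 3.083 × 0.0773 = 0.238.

d_min ≈ 0.24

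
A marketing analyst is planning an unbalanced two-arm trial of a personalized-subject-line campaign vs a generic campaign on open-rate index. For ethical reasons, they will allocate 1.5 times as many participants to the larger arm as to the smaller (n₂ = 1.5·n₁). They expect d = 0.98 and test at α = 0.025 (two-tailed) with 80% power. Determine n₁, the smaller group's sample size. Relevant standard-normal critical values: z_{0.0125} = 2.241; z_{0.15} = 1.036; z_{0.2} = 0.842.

n₁ = 17

With allocation ratio k = n₂/n₁ = 1.5, Var(x̄₁−x̄₂) = σ²(1/n₁ + 1/(k·n₁)) = σ²·(k+1)/(k·n₁).
So n₁ = (1 + 1/k)·((z_{α/2} + z_β)/d)² = 1.667 × (3.083/0.98)².
n₁ = 1.667 × 9.90 = 16.5.
Round up: n₁ = 17, giving n₂ = ⌈1.5 × 17⌉ = ⌈25.5⌉ = 26.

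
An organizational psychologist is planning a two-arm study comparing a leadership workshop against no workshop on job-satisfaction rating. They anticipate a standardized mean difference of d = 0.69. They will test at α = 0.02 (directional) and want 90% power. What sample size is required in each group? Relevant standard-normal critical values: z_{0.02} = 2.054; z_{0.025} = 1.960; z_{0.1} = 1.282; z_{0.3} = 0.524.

n = 47 per group

For two independent groups with equal n: n = 2·((z_{α} + z_β) / d)².
z_{α} + z_β = 2.054 + 1.282 = 3.336.
n = 2 × (3.336 / 0.69)² = 2 × 4.835² = 2 × 23.38 = 46.8.
Round up to the next whole participant.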